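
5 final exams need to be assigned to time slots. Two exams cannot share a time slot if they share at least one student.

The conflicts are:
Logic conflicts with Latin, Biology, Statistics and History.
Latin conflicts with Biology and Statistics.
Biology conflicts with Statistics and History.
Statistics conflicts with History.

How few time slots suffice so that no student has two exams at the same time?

Logic, Biology, Statistics, History are mutually in conflict, so at least 4 time slots are needed.
4 time slots suffice: Logic=2, Latin=4, Biology=3, Statistics=1, History=4. No two conflicting exams share a time slot.

4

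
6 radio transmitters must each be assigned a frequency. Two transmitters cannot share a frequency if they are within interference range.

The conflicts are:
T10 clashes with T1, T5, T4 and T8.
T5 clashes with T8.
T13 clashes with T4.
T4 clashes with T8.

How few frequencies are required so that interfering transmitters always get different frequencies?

T10, T4, T8 are mutually in conflict, so at least 3 frequencies are needed.
3 frequencies suffice: T10=1, T1=2, T5=2, T13=1, T4=2, T8=3. Each listed conflict is separated.

3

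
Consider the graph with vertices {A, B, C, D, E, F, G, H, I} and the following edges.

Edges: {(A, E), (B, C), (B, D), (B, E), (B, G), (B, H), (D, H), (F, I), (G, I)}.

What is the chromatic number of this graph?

B, D, H are mutually adjacent, so at least 3 colors are needed.
One proper 3-coloring: A=1, B=1, C=2, D=2, E=2, F=2, G=2, H=3, I=1. No two adjacent vertices share a color.

3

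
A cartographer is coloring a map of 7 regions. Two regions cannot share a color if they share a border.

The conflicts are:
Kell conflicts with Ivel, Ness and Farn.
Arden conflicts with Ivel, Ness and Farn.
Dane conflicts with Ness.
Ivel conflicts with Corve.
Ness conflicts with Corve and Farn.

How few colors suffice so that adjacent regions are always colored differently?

Kell, Ness, Farn pairwise conflict, so at least 3 colors are needed.
3 colors suffice: color 1 → {Ivel, Ness}; color 2 → {Kell, Arden, Dane, Corve}; color 3 → {Farn}. Each listed conflict is separated.

3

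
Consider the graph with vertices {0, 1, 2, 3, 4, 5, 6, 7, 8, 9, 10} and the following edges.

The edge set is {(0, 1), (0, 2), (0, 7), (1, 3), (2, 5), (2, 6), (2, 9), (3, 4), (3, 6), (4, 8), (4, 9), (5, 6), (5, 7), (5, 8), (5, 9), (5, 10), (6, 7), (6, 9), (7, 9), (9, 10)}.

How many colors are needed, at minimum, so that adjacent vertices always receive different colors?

4

2, 5, 6, 9 are pairwise adjacent (a clique of size 4), so at least 4 colors are needed.
4 colors suffice: color red → {0, 3, 5}; color blue → {1, 8, 9}; color green → {4, 6, 10}; color yellow → {2, 7}. Every edge joins two different colors.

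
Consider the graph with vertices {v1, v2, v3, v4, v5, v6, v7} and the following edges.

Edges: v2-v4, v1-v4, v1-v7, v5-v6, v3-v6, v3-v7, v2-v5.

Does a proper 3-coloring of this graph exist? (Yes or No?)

Yes

The chromatic number is 3. The cycle v1-v4-v2-v5-v6-v3-v7-v1 has odd length 7, so it cannot be 2-colored; at least 3 colors are needed.
A valid assignment using 3 colors: v1=1, v2=2, v3=1, v4=3, v5=1, v6=2, v7=2.
That is already a proper 3-coloring.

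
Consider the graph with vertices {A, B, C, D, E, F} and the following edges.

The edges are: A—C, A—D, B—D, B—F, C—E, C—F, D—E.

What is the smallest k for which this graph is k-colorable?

3

The cycle D-B-F-C-A-D has odd length 5, so it cannot be 2-colored; at least 3 colors are needed.
One proper 3-coloring: A=2, B=3, C=1, D=1, E=2, F=2. Every edge joins two different colors.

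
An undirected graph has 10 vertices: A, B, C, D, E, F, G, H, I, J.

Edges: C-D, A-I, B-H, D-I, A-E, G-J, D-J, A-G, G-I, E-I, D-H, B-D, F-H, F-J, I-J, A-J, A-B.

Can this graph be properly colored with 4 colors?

Yes

The chromatic number is 4. A, G, I, J form a clique, so at least 4 colors are needed.
One proper 4-coloring: A=1, B=2, C=2, D=1, E=3, F=1, G=4, H=3, I=2, J=3.
That is already a proper 4-coloring.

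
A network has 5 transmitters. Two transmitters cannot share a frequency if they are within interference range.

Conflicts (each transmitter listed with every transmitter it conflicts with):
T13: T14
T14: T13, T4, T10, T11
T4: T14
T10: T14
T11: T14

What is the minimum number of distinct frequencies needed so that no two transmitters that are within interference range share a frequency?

2

T14 and T4 conflict, so at least 2 frequencies are needed.
2 frequencies suffice: frequency 1 → {T14}; frequency 2 → {T13, T4, T10, T11}. Every pair that conflicts lands in different frequencies.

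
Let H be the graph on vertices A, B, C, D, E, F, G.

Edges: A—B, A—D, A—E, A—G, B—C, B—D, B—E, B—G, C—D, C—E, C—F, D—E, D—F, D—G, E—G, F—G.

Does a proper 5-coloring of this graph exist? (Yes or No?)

Yes

The chromatic number is 5. A, B, D, E, G are mutually adjacent (a clique of size 5), so at least 5 colors are needed.
One proper 5-coloring: A=5, B=4, C=2, D=1, E=3, F=3, G=2.
That is already a proper 5-coloring.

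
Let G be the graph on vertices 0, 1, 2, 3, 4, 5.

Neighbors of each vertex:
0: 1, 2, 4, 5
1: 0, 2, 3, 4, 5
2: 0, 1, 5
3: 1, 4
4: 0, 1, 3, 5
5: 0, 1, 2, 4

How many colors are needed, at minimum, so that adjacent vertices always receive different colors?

4

0, 1, 2, 5 are pairwise adjacent (a clique of size 4), so at least 4 colors are needed.
4 colors suffice: color red → {1}; color blue → {0, 3}; color green → {5}; color yellow → {2, 4}. Each edge has distinct colors on its endpoints.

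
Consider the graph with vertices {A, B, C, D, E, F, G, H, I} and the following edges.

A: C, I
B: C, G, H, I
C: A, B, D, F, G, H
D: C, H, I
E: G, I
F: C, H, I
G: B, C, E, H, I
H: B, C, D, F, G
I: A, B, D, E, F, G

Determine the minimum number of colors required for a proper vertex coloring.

B, C, G, H form a clique, so at least 4 colors are needed.
4 colors suffice: color 1 → {C, I}; color 2 → {A, D, F, G}; color 3 → {E, H}; color 4 → {B}. No two adjacent vertices share a color.

4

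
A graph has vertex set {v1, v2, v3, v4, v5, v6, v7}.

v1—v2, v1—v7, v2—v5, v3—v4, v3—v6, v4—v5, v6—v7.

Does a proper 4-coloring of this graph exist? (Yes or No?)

The chromatic number is 3. The cycle v5-v4-v3-v6-v7-v1-v2-v5 has odd length 7, so it cannot be 2-colored; at least 3 colors are needed.
3 colors suffice: v1=red, v2=green, v3=blue, v4=red, v5=blue, v6=red, v7=blue.
Since 4 ≥ 3, a proper 4-coloring certainly exists.

Yes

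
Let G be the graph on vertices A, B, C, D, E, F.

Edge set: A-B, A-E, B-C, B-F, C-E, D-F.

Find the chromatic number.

A and E are adjacent, so at least 2 colors are needed.
2 colors suffice: A=2, B=1, C=2, D=1, E=1, F=2. Every edge joins two different colors.

2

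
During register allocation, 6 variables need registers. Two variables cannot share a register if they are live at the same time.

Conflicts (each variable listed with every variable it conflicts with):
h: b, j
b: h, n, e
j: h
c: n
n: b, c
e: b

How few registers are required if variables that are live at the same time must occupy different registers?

c and n conflict, so at least 2 registers are needed.
2 registers suffice: register 1 → {b, j, c}; register 2 → {h, n, e}. No two conflicting variables share a register.

2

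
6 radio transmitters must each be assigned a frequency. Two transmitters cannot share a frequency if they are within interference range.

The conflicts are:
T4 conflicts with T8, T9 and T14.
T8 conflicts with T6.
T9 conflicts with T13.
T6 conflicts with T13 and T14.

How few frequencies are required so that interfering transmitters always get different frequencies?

The cycle T14-T4-T9-T13-T6-T14 has odd length 5, so it cannot be 2-colored; at least 3 frequencies are needed.
Using 3 frequencies: T4=1, T8=2, T9=2, T6=1, T13=3, T14=2. Each listed conflict is separated.

3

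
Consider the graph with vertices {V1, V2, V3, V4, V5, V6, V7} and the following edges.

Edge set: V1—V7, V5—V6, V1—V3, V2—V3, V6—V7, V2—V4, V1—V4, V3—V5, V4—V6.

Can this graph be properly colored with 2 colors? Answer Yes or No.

No

The cycle V7-V6-V5-V3-V1-V7 has odd length 5, so it cannot be 2-colored; at least 3 colors are needed.
So 2 colors are not enough.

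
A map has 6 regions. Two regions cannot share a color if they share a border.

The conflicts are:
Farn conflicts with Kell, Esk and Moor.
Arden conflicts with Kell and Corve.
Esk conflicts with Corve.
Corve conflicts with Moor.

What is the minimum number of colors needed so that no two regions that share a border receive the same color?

3

The cycle Farn-Esk-Corve-Arden-Kell-Farn has odd length 5, so it cannot be 2-colored; at least 3 colors are needed.
3 colors suffice: Farn=1, Arden=3, Kell=2, Esk=2, Corve=1, Moor=2. No two conflicting regions share a color.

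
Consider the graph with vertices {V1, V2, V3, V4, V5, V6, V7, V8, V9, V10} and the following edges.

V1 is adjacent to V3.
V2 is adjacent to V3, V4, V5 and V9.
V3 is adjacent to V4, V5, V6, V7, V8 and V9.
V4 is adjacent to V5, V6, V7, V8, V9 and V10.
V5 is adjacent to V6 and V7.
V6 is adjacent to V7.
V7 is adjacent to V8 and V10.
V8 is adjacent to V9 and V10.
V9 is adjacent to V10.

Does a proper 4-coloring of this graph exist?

No

V3, V4, V5, V6, V7 are mutually adjacent (a clique of size 5), so at least 5 colors are needed.
So 4 colors are not enough.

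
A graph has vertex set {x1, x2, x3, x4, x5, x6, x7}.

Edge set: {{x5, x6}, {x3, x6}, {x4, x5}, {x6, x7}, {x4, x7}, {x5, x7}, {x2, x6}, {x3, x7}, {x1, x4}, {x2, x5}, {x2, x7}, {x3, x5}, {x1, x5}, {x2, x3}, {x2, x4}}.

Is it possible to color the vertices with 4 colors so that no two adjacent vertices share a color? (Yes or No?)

x2, x3, x5, x6, x7 are mutually adjacent (a clique of size 5), so at least 5 colors are needed.
So 4 colors are not enough.

No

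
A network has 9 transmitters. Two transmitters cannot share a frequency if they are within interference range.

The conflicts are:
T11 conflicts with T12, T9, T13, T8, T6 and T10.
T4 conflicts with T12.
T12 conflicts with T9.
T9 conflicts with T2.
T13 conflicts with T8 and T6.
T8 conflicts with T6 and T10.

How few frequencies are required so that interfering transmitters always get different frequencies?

T11, T13, T8, T6 all conflict with each other, so at least 4 frequencies are needed.
4 frequencies suffice: frequency 1 → {T11, T4, T2}; frequency 2 → {T12, T8}; frequency 3 → {T9, T6, T10}; frequency 4 → {T13}. Every pair that conflicts lands in different frequencies.

4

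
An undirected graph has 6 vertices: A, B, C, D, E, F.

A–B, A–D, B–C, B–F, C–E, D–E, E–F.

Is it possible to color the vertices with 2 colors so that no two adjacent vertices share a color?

No

The cycle C-E-D-A-B-C has odd length 5, so it cannot be 2-colored; at least 3 colors are needed.
So 2 colors are not enough.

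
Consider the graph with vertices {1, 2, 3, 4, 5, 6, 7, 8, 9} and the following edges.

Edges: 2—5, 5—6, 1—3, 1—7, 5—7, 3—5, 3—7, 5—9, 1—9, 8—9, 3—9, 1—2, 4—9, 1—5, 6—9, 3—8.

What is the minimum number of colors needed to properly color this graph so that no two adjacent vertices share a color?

4

1, 3, 5, 7 are pairwise adjacent (a clique of size 4), so at least 4 colors are needed.
4 colors suffice: 1=yellow, 2=red, 3=green, 4=blue, 5=blue, 6=green, 7=red, 8=blue, 9=red. Each edge has distinct colors on its endpoints.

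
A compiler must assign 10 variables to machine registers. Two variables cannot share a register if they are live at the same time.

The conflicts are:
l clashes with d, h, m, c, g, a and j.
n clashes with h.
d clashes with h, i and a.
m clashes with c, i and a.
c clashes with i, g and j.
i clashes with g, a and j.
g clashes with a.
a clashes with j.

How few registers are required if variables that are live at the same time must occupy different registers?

l, m, c are mutually in conflict, so at least 3 registers are needed.
3 registers suffice: l=1, n=1, d=3, h=2, m=3, c=2, i=1, g=3, a=2, j=3. No two conflicting variables share a register.

3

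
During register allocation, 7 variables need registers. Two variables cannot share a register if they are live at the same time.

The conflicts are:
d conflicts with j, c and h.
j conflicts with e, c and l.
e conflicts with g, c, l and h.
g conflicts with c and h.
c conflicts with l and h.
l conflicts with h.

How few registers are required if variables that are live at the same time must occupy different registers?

e, c, l, h pairwise conflict, so at least 4 registers are needed.
4 registers suffice: d=3, j=2, e=3, g=4, c=1, l=4, h=2. No two conflicting variables share a register.

4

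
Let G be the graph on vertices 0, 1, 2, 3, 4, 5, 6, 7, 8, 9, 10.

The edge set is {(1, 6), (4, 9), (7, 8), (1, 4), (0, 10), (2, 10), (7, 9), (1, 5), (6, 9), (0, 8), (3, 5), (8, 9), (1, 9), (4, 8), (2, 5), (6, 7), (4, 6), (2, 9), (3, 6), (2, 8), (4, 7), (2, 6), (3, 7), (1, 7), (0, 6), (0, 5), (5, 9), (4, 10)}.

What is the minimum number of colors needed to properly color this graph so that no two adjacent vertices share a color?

5

1, 4, 6, 7, 9 are mutually adjacent (a clique of size 5), so at least 5 colors are needed.
5 colors suffice: color a → {5, 6, 8, 10}; color b → {0, 3, 9}; color c → {2, 7}; color d → {4}; color e → {1}. Every edge joins two different colors.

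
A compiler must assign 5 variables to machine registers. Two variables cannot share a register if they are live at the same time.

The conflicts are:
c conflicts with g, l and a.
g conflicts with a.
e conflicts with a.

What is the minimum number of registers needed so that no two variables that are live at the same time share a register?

c, g, a are mutually in conflict, so at least 3 registers are needed.
Using 3 registers: c=2, g=3, e=2, l=1, a=1. No two conflicting variables share a register.

3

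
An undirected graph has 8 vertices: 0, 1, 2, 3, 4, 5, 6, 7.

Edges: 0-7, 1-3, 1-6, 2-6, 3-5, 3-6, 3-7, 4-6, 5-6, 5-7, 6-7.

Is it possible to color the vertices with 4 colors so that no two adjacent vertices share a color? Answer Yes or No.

The chromatic number is 4. 3, 5, 6, 7 form a clique, so at least 4 colors are needed.
One proper 4-coloring: 0=red, 1=blue, 2=blue, 3=green, 4=blue, 5=yellow, 6=red, 7=blue.
That is already a proper 4-coloring.

Yes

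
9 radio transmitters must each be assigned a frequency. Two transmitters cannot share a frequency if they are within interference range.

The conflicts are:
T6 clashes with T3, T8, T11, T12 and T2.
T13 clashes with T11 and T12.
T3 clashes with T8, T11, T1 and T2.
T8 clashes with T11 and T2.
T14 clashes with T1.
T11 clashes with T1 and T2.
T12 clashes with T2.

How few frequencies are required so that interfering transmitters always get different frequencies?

5

T6, T3, T8, T11, T2 pairwise conflict, so at least 5 frequencies are needed.
Using 5 frequencies: T6=4, T13=2, T3=3, T8=5, T14=1, T11=1, T12=1, T1=2, T2=2. No two conflicting transmitters share a frequency.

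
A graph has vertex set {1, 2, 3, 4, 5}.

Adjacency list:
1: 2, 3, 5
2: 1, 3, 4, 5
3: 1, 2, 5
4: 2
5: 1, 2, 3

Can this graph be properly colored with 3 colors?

No

1, 2, 3, 5 are mutually adjacent (a clique of size 4), so at least 4 colors are needed.
So 3 colors are not enough.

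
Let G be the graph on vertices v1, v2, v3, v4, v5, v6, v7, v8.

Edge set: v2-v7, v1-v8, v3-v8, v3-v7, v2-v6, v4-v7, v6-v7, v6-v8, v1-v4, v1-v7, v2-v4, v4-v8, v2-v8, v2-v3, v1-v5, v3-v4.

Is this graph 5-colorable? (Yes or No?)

Yes

The chromatic number is 4. v2, v3, v4, v7 are mutually adjacent (a clique of size 4), so at least 4 colors are needed.
4 colors suffice: color 1 → {v1, v2}; color 2 → {v5, v7, v8}; color 3 → {v4, v6}; color 4 → {v3}.
Since 5 ≥ 4, a proper 5-coloring certainly exists.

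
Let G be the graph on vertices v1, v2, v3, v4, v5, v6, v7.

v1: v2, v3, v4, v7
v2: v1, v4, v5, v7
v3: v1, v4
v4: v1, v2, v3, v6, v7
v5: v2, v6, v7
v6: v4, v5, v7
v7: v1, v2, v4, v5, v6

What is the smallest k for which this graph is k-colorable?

v1, v2, v4, v7 are mutually adjacent (a clique of size 4), so at least 4 colors are needed.
One proper 4-coloring: v1=3, v2=4, v3=2, v4=1, v5=1, v6=3, v7=2. Each edge has distinct colors on its endpoints.

4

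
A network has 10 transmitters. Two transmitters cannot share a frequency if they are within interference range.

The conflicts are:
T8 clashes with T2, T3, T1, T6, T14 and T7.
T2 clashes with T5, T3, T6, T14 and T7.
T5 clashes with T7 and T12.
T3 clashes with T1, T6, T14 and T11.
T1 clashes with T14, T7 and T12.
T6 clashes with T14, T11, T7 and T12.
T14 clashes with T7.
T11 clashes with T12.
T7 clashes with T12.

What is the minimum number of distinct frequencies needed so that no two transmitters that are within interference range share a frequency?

T8, T2, T3, T6, T14 pairwise conflict, so at least 5 frequencies are needed.
5 frequencies suffice: T8=4, T2=3, T5=2, T3=1, T1=2, T6=2, T14=5, T11=4, T7=1, T12=3. Each listed conflict is separated.

5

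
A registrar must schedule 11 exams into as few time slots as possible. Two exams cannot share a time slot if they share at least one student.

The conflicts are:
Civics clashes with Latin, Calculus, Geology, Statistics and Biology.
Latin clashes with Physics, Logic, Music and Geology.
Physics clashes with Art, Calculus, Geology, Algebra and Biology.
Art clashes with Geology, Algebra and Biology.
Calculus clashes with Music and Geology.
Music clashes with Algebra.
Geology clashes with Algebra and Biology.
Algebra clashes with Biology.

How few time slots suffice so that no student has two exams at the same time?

Physics, Art, Geology, Algebra, Biology pairwise conflict, so at least 5 time slots are needed.
5 time slots suffice: time slot 1 → {Logic, Music, Geology, Statistics}; time slot 2 → {Civics, Physics}; time slot 3 → {Latin, Calculus, Biology}; time slot 4 → {Algebra}; time slot 5 → {Art}. Each listed conflict is separated.

5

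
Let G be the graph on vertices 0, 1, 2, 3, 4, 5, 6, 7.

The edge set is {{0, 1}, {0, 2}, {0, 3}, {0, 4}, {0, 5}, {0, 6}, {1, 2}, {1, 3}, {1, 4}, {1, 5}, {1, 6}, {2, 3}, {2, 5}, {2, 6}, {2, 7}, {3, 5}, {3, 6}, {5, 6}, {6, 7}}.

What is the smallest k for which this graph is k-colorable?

6

0, 1, 2, 3, 5, 6 form a clique, so at least 6 colors are needed.
6 colors suffice: color a → {4, 6}; color b → {2}; color c → {0, 7}; color d → {1}; color e → {3}; color f → {5}. Every edge joins two different colors.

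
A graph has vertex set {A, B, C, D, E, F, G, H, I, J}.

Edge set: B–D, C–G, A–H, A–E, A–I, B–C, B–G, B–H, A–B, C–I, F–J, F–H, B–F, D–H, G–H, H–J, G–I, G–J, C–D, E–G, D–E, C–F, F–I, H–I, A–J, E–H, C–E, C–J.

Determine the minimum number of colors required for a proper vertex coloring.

3

C, F, I are pairwise adjacent, so at least 3 colors are needed.
3 colors suffice: color red → {C, H}; color blue → {B, E, I, J}; color green → {A, D, F, G}. Each edge has distinct colors on its endpoints.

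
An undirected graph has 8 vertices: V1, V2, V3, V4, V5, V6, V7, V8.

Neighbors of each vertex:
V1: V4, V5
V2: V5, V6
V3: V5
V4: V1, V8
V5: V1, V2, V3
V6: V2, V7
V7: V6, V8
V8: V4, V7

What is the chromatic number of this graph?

The cycle V2-V5-V1-V4-V8-V7-V6-V2 has odd length 7, so it cannot be 2-colored; at least 3 colors are needed.
3 colors suffice: color 1 → {V4, V5, V7}; color 2 → {V1, V2, V3, V8}; color 3 → {V6}. Every edge joins two different colors.

3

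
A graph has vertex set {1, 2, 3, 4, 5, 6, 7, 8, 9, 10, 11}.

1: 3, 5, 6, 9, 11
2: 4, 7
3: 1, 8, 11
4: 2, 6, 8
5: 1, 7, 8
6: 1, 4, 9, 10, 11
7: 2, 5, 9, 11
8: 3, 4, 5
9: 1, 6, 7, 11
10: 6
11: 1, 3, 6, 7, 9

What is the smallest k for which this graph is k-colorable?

4

1, 6, 9, 11 are mutually adjacent (a clique of size 4), so at least 4 colors are needed.
4 colors suffice: color red → {6, 7, 8}; color blue → {1, 4, 10}; color green → {2, 5, 11}; color yellow → {3, 9}. Every edge joins two different colors.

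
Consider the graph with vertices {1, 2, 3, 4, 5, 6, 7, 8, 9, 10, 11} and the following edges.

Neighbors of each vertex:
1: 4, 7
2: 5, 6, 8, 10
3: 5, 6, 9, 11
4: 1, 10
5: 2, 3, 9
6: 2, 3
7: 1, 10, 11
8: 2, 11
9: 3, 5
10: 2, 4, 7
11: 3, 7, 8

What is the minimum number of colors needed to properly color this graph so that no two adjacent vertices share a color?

3, 5, 9 are pairwise adjacent, so at least 3 colors are needed.
3 colors suffice: color a → {2, 3, 4, 7}; color b → {1, 5, 6, 10, 11}; color c → {8, 9}. No two adjacent vertices share a color.

3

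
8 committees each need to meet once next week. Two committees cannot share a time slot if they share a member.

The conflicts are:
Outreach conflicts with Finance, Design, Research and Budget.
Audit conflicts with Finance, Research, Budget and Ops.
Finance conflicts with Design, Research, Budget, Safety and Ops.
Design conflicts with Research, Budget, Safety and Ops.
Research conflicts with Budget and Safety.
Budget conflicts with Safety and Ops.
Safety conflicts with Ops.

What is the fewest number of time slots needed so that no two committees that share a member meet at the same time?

Finance, Design, Research, Budget, Safety all conflict with each other, so at least 5 time slots are needed.
5 time slots suffice: Outreach=5, Audit=4, Finance=2, Design=4, Research=3, Budget=1, Safety=5, Ops=3. Each listed conflict is separated.

5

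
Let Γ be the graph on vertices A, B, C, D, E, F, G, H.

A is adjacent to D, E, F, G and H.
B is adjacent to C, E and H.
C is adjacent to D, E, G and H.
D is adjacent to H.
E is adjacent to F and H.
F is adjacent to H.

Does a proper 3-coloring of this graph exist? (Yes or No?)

A, E, F, H are mutually adjacent (a clique of size 4), so at least 4 colors are needed.
So 3 colors are not enough.

No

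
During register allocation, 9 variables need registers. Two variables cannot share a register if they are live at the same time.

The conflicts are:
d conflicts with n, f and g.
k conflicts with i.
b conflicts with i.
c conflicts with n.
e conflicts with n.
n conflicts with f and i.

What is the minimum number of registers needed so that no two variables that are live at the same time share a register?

3

d, n, f are mutually in conflict, so at least 3 registers are needed.
A valid assignment using 3 registers: d=2, k=1, b=1, c=2, e=2, n=1, f=3, g=1, i=2. Each listed conflict is separated.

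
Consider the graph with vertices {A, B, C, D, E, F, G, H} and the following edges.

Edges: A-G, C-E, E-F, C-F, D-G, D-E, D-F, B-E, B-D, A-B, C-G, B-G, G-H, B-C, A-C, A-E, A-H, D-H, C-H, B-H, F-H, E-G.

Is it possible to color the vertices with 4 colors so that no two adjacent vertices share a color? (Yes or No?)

A, B, C, G, H form a clique, so at least 5 colors are needed.
So 4 colors are not enough.

No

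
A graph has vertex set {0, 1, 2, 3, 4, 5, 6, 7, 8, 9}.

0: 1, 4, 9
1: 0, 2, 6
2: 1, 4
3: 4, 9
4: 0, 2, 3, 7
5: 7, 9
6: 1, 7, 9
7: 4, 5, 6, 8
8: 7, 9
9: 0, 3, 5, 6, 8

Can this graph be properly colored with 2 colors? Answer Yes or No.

No

The cycle 7-4-2-1-6-7 has odd length 5, so it cannot be 2-colored; at least 3 colors are needed.
So 2 colors are not enough.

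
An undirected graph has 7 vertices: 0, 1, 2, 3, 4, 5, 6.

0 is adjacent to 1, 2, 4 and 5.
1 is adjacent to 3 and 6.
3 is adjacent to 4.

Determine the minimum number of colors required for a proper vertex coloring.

2

1 and 6 are adjacent, so at least 2 colors are needed.
2 colors suffice: 0=a, 1=b, 2=b, 3=a, 4=b, 5=b, 6=a. No two adjacent vertices share a color.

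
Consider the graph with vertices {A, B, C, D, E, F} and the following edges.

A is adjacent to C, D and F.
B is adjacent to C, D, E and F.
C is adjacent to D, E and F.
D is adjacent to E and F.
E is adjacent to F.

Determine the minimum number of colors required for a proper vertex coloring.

B, C, D, E, F form a clique, so at least 5 colors are needed.
5 colors suffice: color red → {C}; color blue → {F}; color green → {D}; color yellow → {A, E}; color purple → {B}. Every edge joins two different colors.

5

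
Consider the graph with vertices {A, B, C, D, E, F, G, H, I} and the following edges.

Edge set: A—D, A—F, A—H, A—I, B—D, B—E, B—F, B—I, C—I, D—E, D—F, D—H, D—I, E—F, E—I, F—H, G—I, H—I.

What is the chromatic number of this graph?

4

A, D, H, I are mutually adjacent (a clique of size 4), so at least 4 colors are needed.
4 colors suffice: color 1 → {F, I}; color 2 → {C, D, G}; color 3 → {E, H}; color 4 → {A, B}. Every edge joins two different colors.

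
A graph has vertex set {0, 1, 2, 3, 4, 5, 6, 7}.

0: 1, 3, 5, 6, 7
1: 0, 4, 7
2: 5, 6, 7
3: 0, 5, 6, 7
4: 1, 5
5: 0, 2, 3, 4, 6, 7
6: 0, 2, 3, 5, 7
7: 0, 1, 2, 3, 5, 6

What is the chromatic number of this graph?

5

0, 3, 5, 6, 7 form a clique, so at least 5 colors are needed.
5 colors suffice: color a → {1, 5}; color b → {4, 7}; color c → {0, 2}; color d → {6}; color e → {3}. No two adjacent vertices share a color.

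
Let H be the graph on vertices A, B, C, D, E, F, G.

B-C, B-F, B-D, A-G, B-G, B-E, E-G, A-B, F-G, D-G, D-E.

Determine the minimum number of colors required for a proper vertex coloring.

4

B, D, E, G are mutually adjacent (a clique of size 4), so at least 4 colors are needed.
4 colors suffice: color red → {B}; color blue → {C, G}; color green → {A, D, F}; color yellow → {E}. Every edge joins two different colors.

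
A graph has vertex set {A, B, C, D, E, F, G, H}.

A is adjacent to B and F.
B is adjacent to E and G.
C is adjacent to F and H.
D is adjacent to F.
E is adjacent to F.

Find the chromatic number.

B and G are adjacent, so at least 2 colors are needed.
One proper 2-coloring: A=2, B=1, C=2, D=2, E=2, F=1, G=2, H=1. Every edge joins two different colors.

2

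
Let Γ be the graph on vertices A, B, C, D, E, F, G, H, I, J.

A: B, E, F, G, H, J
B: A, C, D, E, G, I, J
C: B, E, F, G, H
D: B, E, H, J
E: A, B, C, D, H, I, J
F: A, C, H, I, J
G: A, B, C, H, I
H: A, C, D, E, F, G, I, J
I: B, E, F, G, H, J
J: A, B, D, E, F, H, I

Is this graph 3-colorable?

A, E, H, J form a clique, so at least 4 colors are needed.
So 3 colors are not enough.

No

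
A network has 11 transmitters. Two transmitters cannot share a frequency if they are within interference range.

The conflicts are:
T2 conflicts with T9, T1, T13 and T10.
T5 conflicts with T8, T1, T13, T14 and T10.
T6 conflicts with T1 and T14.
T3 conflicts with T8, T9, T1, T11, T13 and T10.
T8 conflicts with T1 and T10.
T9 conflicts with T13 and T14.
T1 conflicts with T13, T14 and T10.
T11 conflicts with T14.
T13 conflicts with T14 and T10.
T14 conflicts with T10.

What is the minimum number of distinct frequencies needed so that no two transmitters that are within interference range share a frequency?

T5, T1, T13, T14, T10 pairwise conflict, so at least 5 frequencies are needed.
A valid assignment using 5 frequencies: T2=4, T5=5, T6=2, T3=4, T8=3, T9=1, T1=1, T11=1, T13=3, T14=4, T10=2. Every pair that conflicts lands in different frequencies.

5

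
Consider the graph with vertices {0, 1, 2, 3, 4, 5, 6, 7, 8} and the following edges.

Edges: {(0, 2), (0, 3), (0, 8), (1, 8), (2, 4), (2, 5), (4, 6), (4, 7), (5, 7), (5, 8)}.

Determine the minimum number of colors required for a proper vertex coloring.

0 and 2 are adjacent, so at least 2 colors are needed.
2 colors suffice: color a → {2, 3, 6, 7, 8}; color b → {0, 1, 4, 5}. Each edge has distinct colors on its endpoints.

2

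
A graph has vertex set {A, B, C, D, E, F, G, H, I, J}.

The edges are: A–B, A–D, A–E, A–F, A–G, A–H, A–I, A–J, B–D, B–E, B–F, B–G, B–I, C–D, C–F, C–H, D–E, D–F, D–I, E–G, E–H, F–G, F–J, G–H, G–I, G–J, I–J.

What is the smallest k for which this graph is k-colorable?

4

A, B, D, I form a clique, so at least 4 colors are needed.
One proper 4-coloring: A=1, B=3, C=1, D=2, E=4, F=4, G=2, H=3, I=4, J=3. No two adjacent vertices share a color.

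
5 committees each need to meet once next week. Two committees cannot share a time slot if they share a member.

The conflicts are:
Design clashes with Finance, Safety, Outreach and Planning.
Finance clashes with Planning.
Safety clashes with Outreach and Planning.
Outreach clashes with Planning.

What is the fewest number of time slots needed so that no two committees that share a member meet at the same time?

4

Design, Safety, Outreach, Planning all conflict with each other, so at least 4 time slots are needed.
4 time slots suffice: time slot 1 → {Design}; time slot 2 → {Planning}; time slot 3 → {Finance, Outreach}; time slot 4 → {Safety}. Each listed conflict is separated.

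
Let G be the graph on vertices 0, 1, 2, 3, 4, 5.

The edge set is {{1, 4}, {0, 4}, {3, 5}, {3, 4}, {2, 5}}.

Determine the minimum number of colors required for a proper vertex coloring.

3 and 5 are adjacent, so at least 2 colors are needed.
2 colors suffice: color a → {4, 5}; color b → {0, 1, 2, 3}. Each edge has distinct colors on its endpoints.

2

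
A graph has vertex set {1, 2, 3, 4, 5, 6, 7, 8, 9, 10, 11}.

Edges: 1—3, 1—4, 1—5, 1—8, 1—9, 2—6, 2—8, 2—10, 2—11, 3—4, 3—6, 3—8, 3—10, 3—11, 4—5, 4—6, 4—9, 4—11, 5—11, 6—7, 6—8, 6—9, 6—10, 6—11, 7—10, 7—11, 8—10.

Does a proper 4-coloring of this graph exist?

Yes

The chromatic number is 4. 3, 4, 6, 11 form a clique, so at least 4 colors are needed.
A valid assignment using 4 colors: 1=red, 2=green, 3=green, 4=blue, 5=green, 6=red, 7=blue, 8=blue, 9=green, 10=yellow, 11=yellow.
That is already a proper 4-coloring.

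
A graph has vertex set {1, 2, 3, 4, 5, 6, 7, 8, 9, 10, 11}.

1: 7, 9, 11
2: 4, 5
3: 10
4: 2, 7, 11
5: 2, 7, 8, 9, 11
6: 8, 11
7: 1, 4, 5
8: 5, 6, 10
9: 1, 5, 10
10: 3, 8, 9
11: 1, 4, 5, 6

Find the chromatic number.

2 and 5 are adjacent, so at least 2 colors are needed.
One proper 2-coloring: 1=red, 2=blue, 3=blue, 4=red, 5=red, 6=red, 7=blue, 8=blue, 9=blue, 10=red, 11=blue. No two adjacent vertices share a color.

2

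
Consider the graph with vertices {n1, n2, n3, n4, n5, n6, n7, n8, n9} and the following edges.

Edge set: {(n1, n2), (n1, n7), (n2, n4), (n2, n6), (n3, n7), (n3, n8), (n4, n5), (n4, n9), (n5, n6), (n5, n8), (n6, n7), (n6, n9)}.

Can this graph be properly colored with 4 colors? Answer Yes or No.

The chromatic number is 3. The cycle n7-n3-n8-n5-n6-n7 has odd length 5, so it cannot be 2-colored; at least 3 colors are needed.
One proper 3-coloring: n1=1, n2=2, n3=3, n4=1, n5=2, n6=1, n7=2, n8=1, n9=2.
Since 4 ≥ 3, a proper 4-coloring certainly exists.

Yes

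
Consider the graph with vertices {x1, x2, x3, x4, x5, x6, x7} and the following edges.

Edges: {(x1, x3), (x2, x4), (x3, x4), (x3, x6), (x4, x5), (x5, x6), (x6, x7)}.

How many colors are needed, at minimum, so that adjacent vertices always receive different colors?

x4 and x5 are adjacent, so at least 2 colors are needed.
2 colors suffice: color R → {x2, x3, x5, x7}; color B → {x1, x4, x6}. No two adjacent vertices share a color.

2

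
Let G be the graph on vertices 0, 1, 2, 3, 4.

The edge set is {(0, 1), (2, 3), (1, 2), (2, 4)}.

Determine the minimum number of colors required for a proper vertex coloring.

2

2 and 3 are adjacent, so at least 2 colors are needed.
2 colors suffice: color red → {0, 2}; color blue → {1, 3, 4}. Each edge has distinct colors on its endpoints.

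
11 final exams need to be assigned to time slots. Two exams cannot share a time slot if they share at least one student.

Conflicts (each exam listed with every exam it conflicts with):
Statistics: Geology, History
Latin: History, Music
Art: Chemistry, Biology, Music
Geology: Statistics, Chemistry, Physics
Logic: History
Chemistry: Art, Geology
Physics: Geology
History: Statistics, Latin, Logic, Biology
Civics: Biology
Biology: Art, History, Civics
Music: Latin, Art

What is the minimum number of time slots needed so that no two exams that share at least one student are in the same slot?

The cycle Latin-History-Biology-Art-Music-Latin has odd length 5, so it cannot be 2-colored; at least 3 time slots are needed.
3 time slots suffice: time slot 1 → {Art, Geology, History, Civics}; time slot 2 → {Statistics, Logic, Chemistry, Physics, Biology, Music}; time slot 3 → {Latin}. Each listed conflict is separated.

3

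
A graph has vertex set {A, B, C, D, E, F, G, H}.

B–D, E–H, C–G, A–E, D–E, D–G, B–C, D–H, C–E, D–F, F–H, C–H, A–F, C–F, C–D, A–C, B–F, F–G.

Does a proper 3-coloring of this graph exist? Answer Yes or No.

No

C, D, F, G are mutually adjacent (a clique of size 4), so at least 4 colors are needed.
So 3 colors are not enough.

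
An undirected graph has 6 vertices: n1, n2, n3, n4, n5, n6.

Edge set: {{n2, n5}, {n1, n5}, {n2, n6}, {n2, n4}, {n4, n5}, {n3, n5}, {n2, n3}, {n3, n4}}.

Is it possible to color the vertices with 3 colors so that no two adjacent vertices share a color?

No

n2, n3, n4, n5 are pairwise adjacent (a clique of size 4), so at least 4 colors are needed.
So 3 colors are not enough.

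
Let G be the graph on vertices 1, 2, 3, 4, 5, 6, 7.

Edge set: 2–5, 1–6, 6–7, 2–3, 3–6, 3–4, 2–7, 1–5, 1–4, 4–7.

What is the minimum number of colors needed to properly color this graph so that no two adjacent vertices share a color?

3

The cycle 7-4-1-5-2-7 has odd length 5, so it cannot be 2-colored; at least 3 colors are needed.
One proper 3-coloring: 1=red, 2=blue, 3=red, 4=blue, 5=green, 6=blue, 7=red. No two adjacent vertices share a color.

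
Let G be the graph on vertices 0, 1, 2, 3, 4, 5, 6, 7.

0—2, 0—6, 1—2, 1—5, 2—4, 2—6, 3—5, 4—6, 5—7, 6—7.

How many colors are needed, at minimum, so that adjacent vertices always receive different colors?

2, 4, 6 are mutually adjacent, so at least 3 colors are needed.
3 colors suffice: color red → {5, 6}; color blue → {2, 3, 7}; color green → {0, 1, 4}. No two adjacent vertices share a color.

3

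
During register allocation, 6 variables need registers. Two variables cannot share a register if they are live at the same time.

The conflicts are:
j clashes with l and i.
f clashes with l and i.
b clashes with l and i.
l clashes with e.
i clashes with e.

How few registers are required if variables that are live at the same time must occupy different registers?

l and e conflict, so at least 2 registers are needed.
2 registers suffice: j=2, f=2, b=2, l=1, i=1, e=2. No two conflicting variables share a register.

2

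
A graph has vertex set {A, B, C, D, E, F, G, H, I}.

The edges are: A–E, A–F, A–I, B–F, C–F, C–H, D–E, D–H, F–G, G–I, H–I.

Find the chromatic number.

The cycle G-I-H-C-F-G has odd length 5, so it cannot be 2-colored; at least 3 colors are needed.
3 colors suffice: color 1 → {E, F, H}; color 2 → {B, C, D, I}; color 3 → {A, G}. No two adjacent vertices share a color.

3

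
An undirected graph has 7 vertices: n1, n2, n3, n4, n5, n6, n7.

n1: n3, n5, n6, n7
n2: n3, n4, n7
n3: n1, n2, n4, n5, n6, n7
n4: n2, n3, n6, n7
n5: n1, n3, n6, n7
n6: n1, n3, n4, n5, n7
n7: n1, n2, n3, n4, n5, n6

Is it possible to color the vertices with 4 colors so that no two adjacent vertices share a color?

n1, n3, n5, n6, n7 are pairwise adjacent (a clique of size 5), so at least 5 colors are needed.
So 4 colors are not enough.

No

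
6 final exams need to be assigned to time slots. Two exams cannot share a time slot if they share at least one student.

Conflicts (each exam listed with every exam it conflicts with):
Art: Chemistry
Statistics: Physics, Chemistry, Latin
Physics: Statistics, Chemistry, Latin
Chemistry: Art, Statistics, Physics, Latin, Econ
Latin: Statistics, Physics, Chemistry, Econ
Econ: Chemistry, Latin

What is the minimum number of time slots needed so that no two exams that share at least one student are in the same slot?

4

Statistics, Physics, Chemistry, Latin are mutually in conflict, so at least 4 time slots are needed.
Using 4 time slots: Art=2, Statistics=4, Physics=3, Chemistry=1, Latin=2, Econ=3. Every pair that conflicts lands in different time slots.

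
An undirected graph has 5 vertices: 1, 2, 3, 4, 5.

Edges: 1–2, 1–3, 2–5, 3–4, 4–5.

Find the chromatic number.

3

The cycle 1-2-5-4-3-1 has odd length 5, so it cannot be 2-colored; at least 3 colors are needed.
3 colors suffice: 1=a, 2=b, 3=c, 4=b, 5=a. Every edge joins two different colors.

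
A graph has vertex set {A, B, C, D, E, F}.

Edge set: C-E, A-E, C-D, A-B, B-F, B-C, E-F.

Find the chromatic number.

2

B and F are adjacent, so at least 2 colors are needed.
2 colors suffice: color 1 → {B, D, E}; color 2 → {A, C, F}. Each edge has distinct colors on its endpoints.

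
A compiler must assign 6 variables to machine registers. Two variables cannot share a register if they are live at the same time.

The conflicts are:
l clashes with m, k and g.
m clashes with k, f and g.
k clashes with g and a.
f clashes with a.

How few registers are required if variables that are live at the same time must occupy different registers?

4

l, m, k, g are mutually in conflict, so at least 4 registers are needed.
A valid assignment using 4 registers: l=3, m=2, k=1, f=1, g=4, a=2. Every pair that conflicts lands in different registers.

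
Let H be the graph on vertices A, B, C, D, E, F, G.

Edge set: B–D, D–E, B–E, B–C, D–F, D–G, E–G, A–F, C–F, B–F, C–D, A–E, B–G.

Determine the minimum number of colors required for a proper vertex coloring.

B, C, D, F are pairwise adjacent (a clique of size 4), so at least 4 colors are needed.
4 colors suffice: A=1, B=1, C=4, D=2, E=3, F=3, G=4. No two adjacent vertices share a color.

4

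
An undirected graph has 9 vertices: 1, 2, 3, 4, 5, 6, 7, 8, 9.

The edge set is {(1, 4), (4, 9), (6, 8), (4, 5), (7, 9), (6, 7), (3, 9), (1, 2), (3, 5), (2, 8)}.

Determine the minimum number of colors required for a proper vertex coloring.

3

The cycle 7-9-4-1-2-8-6-7 has odd length 7, so it cannot be 2-colored; at least 3 colors are needed.
One proper 3-coloring: 1=b, 2=c, 3=a, 4=a, 5=b, 6=b, 7=a, 8=a, 9=b. No two adjacent vertices share a color.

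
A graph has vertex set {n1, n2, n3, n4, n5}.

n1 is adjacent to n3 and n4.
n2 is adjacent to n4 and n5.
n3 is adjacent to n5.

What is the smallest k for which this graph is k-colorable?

The cycle n1-n3-n5-n2-n4-n1 has odd length 5, so it cannot be 2-colored; at least 3 colors are needed.
3 colors suffice: color 1 → {n1, n5}; color 2 → {n2, n3}; color 3 → {n4}. Every edge joins two different colors.

3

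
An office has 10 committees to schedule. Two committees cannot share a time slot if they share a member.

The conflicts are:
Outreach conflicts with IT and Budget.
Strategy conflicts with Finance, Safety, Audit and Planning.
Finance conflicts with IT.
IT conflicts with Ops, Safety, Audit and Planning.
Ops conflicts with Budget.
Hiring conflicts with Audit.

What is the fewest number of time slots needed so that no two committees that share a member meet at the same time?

2

IT and Audit conflict, so at least 2 time slots are needed.
Using 2 time slots: Outreach=2, Strategy=1, Finance=2, IT=1, Ops=2, Safety=2, Budget=1, Hiring=1, Audit=2, Planning=2. Each listed conflict is separated.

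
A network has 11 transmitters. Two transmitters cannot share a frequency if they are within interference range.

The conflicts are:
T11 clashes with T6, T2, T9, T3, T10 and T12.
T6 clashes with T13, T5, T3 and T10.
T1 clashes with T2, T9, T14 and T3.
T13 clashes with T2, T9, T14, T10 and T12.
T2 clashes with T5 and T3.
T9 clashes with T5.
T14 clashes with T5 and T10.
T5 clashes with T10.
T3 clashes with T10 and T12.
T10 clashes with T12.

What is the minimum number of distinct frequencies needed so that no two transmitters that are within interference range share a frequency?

T11, T3, T10, T12 all conflict with each other, so at least 4 frequencies are needed.
4 frequencies suffice: frequency 1 → {T2, T9, T10}; frequency 2 → {T11, T1, T13, T5}; frequency 3 → {T14, T3}; frequency 4 → {T6, T12}. Every pair that conflicts lands in different frequencies.

4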